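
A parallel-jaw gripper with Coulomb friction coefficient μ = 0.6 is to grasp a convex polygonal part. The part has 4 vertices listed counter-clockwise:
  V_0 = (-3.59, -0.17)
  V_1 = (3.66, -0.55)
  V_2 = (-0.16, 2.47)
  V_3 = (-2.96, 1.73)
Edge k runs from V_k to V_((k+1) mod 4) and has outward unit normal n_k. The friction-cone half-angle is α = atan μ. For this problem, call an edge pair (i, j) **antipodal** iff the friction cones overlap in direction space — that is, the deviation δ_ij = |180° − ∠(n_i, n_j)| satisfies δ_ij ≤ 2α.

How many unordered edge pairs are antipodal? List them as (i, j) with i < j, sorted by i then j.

α = atan 0.6 = 30.96°;  2α = 61.93°
n_0 = (-0.0523, -0.9986)
n_1 = (+0.6202, +0.7845)
n_2 = (-0.2555, +0.9668)
n_3 = (-0.9492, +0.3147)
  (0,1): δ = 35.33°  ✓
  (0,2): δ = 17.80°  ✓
  (0,3): δ = 74.66°  ·
  (1,2): δ = 126.87°  ·
  (1,3): δ = 70.02°  ·
  (2,3): δ = 123.15°  ·
antipodal pairs: 2

count = 2; pairs: (0,1), (0,2)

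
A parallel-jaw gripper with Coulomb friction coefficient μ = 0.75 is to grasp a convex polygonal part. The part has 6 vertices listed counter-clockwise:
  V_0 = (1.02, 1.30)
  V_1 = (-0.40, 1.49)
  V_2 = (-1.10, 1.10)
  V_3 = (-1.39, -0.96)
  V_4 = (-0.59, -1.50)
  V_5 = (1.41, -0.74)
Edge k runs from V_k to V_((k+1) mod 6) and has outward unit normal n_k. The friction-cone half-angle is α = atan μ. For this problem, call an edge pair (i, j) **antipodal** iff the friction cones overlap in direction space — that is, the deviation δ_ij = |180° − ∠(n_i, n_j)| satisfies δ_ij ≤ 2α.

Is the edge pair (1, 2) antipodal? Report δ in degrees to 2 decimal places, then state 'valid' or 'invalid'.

δ = 127.14°, invalid

α = atan 0.75 = 36.87°;  2α = 73.74°
edge 1: e_1 = (-0.70, -0.39);  n_1 = (-0.4867, +0.8736)
edge 2: e_2 = (-0.29, -2.06);  n_2 = (-0.9902, +0.1394)
∠(n_1, n_2) = 52.86°
δ = |180° − 52.86°| = 127.14°
127.14° > 2α = 73.74°  →  invalid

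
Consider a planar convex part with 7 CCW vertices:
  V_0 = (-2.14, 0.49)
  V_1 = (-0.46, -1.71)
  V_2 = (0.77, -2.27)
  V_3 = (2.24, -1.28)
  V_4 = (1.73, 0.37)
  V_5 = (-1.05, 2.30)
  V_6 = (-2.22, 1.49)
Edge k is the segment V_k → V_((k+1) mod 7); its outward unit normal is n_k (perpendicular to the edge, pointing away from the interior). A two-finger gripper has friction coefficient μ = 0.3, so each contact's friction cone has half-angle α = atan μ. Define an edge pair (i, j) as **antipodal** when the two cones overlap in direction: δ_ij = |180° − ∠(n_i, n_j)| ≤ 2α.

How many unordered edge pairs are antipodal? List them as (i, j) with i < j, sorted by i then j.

count = 5; pairs: (0,3), (0,4), (1,4), (2,5), (3,6)

α = atan 0.3 = 16.70°;  2α = 33.40°
n_0 = (-0.7948, -0.6069)
n_1 = (-0.4144, -0.9101)
n_2 = (+0.5586, -0.8294)
n_3 = (+0.9554, +0.2953)
n_4 = (+0.5703, +0.8214)
n_5 = (-0.5692, +0.8222)
n_6 = (-0.9968, -0.0797)
  (0,1): δ = 151.85°  ·
  (0,2): δ = 93.41°  ·
  (0,3): δ = 20.19°  ✓
  (0,4): δ = 17.86°  ✓
  (0,5): δ = 87.33°  ·
  (0,6): δ = 147.21°  ·
  (1,2): δ = 121.56°  ·
  (1,3): δ = 48.35°  ·
  (1,4): δ = 10.29°  ✓
  (1,5): δ = 59.17°  ·
  (1,6): δ = 119.05°  ·
  (2,3): δ = 106.78°  ·
  (2,4): δ = 68.73°  ·
  (2,5): δ = 0.74°  ✓
  (2,6): δ = 60.61°  ·
  (3,4): δ = 141.95°  ·
  (3,5): δ = 72.48°  ·
  (3,6): δ = 12.60°  ✓
  (4,5): δ = 110.53°  ·
  (4,6): δ = 50.66°  ·
  (5,6): δ = 120.12°  ·
antipodal pairs: 5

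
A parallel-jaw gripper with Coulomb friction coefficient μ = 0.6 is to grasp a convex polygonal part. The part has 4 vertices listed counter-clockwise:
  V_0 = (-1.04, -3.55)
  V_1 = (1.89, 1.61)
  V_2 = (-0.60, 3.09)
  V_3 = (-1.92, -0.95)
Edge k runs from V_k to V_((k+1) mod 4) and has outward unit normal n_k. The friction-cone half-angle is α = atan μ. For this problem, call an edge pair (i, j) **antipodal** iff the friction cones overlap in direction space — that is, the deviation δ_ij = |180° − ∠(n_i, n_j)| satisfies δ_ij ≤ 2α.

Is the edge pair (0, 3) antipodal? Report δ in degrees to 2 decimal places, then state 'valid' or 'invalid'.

δ = 48.29°, valid

α = atan 0.6 = 30.96°;  2α = 61.93°
edge 0: e_0 = (+2.93, +5.16);  n_0 = (+0.8696, -0.4938)
edge 3: e_3 = (+0.88, -2.60);  n_3 = (-0.9472, -0.3206)
∠(n_0, n_3) = 131.71°
δ = |180° − 131.71°| = 48.29°
48.29° ≤ 2α = 61.93°  →  valid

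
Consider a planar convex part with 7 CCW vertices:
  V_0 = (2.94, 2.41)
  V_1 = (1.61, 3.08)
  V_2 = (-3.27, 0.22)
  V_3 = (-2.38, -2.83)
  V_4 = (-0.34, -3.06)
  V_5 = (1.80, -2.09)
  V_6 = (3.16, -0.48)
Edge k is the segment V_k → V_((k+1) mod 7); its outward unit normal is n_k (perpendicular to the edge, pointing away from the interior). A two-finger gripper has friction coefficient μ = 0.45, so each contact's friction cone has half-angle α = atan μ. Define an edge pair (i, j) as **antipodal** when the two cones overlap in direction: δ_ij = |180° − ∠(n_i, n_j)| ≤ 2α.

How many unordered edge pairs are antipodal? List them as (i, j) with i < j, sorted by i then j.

α = atan 0.45 = 24.23°;  2α = 48.46°
n_0 = (+0.4499, +0.8931)
n_1 = (-0.5056, +0.8628)
n_2 = (-0.9600, -0.2801)
n_3 = (-0.1120, -0.9937)
n_4 = (+0.4128, -0.9108)
n_5 = (+0.7639, -0.6453)
n_6 = (+0.9971, +0.0759)
  (0,1): δ = 122.89°  ·
  (0,2): δ = 47.00°  ✓
  (0,3): δ = 20.30°  ✓
  (0,4): δ = 51.12°  ·
  (0,5): δ = 76.55°  ·
  (0,6): δ = 121.09°  ·
  (1,2): δ = 104.11°  ·
  (1,3): δ = 36.81°  ✓
  (1,4): δ = 5.99°  ✓
  (1,5): δ = 19.44°  ✓
  (1,6): δ = 63.98°  ·
  (2,3): δ = 112.70°  ·
  (2,4): δ = 81.88°  ·
  (2,5): δ = 56.46°  ·
  (2,6): δ = 11.91°  ✓
  (3,4): δ = 149.18°  ·
  (3,5): δ = 123.76°  ·
  (3,6): δ = 79.21°  ·
  (4,5): δ = 154.57°  ·
  (4,6): δ = 110.03°  ·
  (5,6): δ = 135.46°  ·
antipodal pairs: 6

count = 6; pairs: (0,2), (0,3), (1,3), (1,4), (1,5), (2,6)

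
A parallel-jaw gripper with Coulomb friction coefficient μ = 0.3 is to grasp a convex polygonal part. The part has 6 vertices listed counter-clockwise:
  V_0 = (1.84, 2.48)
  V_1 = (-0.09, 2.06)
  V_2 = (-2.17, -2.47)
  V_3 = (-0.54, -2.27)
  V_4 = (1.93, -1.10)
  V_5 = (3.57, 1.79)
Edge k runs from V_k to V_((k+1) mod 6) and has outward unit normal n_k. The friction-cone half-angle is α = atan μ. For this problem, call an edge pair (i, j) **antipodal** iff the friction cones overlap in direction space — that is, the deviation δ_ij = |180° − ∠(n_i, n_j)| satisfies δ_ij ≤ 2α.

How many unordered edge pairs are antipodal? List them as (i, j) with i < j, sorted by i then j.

α = atan 0.3 = 16.70°;  2α = 33.40°
n_0 = (-0.2126, +0.9771)
n_1 = (-0.9088, +0.4173)
n_2 = (+0.1218, -0.9926)
n_3 = (+0.4281, -0.9037)
n_4 = (+0.8697, -0.4935)
n_5 = (+0.3705, +0.9288)
  (0,1): δ = 126.94°  ·
  (0,2): δ = 5.28°  ✓
  (0,3): δ = 13.07°  ✓
  (0,4): δ = 48.15°  ·
  (0,5): δ = 145.98°  ·
  (1,2): δ = 58.34°  ·
  (1,3): δ = 39.99°  ·
  (1,4): δ = 4.91°  ✓
  (1,5): δ = 92.92°  ·
  (2,3): δ = 161.65°  ·
  (2,4): δ = 126.57°  ·
  (2,5): δ = 28.74°  ✓
  (3,4): δ = 144.92°  ·
  (3,5): δ = 47.09°  ·
  (4,5): δ = 82.17°  ·
antipodal pairs: 4

count = 4; pairs: (0,2), (0,3), (1,4), (2,5)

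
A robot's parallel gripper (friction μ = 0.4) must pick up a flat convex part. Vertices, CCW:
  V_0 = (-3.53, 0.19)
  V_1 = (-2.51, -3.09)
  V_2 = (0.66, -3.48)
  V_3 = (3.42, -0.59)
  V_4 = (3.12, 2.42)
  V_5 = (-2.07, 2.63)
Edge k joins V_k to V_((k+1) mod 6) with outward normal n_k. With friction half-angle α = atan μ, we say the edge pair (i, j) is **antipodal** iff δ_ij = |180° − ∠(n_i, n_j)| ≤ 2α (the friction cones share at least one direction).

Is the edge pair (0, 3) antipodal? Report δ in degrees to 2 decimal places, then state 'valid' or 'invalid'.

α = atan 0.4 = 21.80°;  2α = 43.60°
edge 0: e_0 = (+1.02, -3.28);  n_0 = (-0.9549, -0.2969)
edge 3: e_3 = (-0.30, +3.01);  n_3 = (+0.9951, +0.0992)
∠(n_0, n_3) = 168.42°
δ = |180° − 168.42°| = 11.58°
11.58° ≤ 2α = 43.60°  →  valid

δ = 11.58°, valid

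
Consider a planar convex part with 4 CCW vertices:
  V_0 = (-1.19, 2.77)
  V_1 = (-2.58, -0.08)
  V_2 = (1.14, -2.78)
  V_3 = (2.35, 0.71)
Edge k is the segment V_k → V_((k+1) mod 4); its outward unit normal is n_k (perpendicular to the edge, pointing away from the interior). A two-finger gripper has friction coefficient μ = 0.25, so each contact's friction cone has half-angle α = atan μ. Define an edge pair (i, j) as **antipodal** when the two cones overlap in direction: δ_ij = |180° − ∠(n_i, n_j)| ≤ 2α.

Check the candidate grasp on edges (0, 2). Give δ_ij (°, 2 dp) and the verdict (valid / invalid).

δ = 6.88°, valid

α = atan 0.25 = 14.04°;  2α = 28.07°
edge 0: e_0 = (-1.39, -2.85);  n_0 = (-0.8988, +0.4384)
edge 2: e_2 = (+1.21, +3.49);  n_2 = (+0.9448, -0.3276)
∠(n_0, n_2) = 173.12°
δ = |180° − 173.12°| = 6.88°
6.88° ≤ 2α = 28.07°  →  valid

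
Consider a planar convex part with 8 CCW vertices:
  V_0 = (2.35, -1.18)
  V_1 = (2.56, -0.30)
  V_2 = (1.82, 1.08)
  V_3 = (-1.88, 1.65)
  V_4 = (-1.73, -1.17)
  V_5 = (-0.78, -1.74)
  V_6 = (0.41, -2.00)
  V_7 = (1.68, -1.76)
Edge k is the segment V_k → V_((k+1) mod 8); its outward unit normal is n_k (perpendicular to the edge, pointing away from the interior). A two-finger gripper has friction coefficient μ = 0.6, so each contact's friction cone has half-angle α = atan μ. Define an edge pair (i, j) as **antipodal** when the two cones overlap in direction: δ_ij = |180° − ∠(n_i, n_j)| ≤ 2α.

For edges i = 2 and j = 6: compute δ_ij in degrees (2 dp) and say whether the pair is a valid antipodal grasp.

δ = 19.46°, valid

α = atan 0.6 = 30.96°;  2α = 61.93°
edge 2: e_2 = (-3.70, +0.57);  n_2 = (+0.1523, +0.9883)
edge 6: e_6 = (+1.27, +0.24);  n_6 = (+0.1857, -0.9826)
∠(n_2, n_6) = 160.54°
δ = |180° − 160.54°| = 19.46°
19.46° ≤ 2α = 61.93°  →  valid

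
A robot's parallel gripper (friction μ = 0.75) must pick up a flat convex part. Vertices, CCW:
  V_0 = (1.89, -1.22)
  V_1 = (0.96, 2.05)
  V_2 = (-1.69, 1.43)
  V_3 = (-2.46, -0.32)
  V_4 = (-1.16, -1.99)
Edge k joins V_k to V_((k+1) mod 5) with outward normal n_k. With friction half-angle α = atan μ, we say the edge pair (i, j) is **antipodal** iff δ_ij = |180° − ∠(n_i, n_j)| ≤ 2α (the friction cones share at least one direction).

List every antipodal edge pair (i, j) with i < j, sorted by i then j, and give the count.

count = 5; pairs: (0,2), (0,3), (1,3), (1,4), (2,4)

α = atan 0.75 = 36.87°;  2α = 73.74°
n_0 = (+0.9619, +0.2736)
n_1 = (-0.2278, +0.9737)
n_2 = (-0.9153, +0.4027)
n_3 = (-0.7891, -0.6143)
n_4 = (+0.2448, -0.9696)
  (0,1): δ = 92.71°  ·
  (0,2): δ = 39.63°  ✓
  (0,3): δ = 22.02°  ✓
  (0,4): δ = 88.29°  ·
  (1,2): δ = 126.92°  ·
  (1,3): δ = 65.27°  ✓
  (1,4): δ = 1.00°  ✓
  (2,3): δ = 118.35°  ·
  (2,4): δ = 52.08°  ✓
  (3,4): δ = 113.73°  ·
antipodal pairs: 5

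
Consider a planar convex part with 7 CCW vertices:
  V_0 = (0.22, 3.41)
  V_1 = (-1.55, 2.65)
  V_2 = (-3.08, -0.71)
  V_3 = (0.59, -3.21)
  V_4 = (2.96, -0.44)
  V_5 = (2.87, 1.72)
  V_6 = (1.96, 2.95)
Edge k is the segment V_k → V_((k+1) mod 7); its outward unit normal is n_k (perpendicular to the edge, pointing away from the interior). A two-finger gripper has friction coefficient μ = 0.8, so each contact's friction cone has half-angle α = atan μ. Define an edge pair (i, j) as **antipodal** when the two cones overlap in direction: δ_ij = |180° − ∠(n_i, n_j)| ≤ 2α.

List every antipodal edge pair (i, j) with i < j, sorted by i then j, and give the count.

count = 10; pairs: (0,2), (0,3), (0,4), (1,3), (1,4), (1,5), (2,4), (2,5), (2,6), (3,6)

α = atan 0.8 = 38.66°;  2α = 77.32°
n_0 = (-0.3945, +0.9189)
n_1 = (-0.9101, +0.4144)
n_2 = (-0.5630, -0.8265)
n_3 = (+0.7598, -0.6501)
n_4 = (+0.9991, +0.0416)
n_5 = (+0.8039, +0.5948)
n_6 = (+0.2556, +0.9668)
  (0,1): δ = 137.72°  ·
  (0,2): δ = 57.50°  ✓
  (0,3): δ = 26.21°  ✓
  (0,4): δ = 69.15°  ✓
  (0,5): δ = 103.26°  ·
  (0,6): δ = 141.95°  ·
  (1,2): δ = 99.78°  ·
  (1,3): δ = 16.07°  ✓
  (1,4): δ = 26.87°  ✓
  (1,5): δ = 60.98°  ✓
  (1,6): δ = 99.67°  ·
  (2,3): δ = 96.29°  ·
  (2,4): δ = 53.35°  ✓
  (2,5): δ = 19.24°  ✓
  (2,6): δ = 19.45°  ✓
  (3,4): δ = 137.06°  ·
  (3,5): δ = 102.95°  ·
  (3,6): δ = 64.26°  ✓
  (4,5): δ = 145.89°  ·
  (4,6): δ = 107.19°  ·
  (5,6): δ = 141.30°  ·
antipodal pairs: 10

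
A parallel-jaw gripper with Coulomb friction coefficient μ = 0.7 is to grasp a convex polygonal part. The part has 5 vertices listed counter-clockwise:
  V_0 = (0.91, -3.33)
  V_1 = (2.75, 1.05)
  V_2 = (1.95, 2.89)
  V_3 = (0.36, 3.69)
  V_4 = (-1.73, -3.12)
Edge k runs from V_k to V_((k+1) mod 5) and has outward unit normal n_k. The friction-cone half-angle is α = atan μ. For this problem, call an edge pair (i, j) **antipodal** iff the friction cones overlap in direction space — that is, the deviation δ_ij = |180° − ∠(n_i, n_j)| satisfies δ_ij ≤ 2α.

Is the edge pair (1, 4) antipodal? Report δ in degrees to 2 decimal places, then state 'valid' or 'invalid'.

δ = 61.95°, valid

α = atan 0.7 = 34.99°;  2α = 69.98°
edge 1: e_1 = (-0.80, +1.84);  n_1 = (+0.9171, +0.3987)
edge 4: e_4 = (+2.64, -0.21);  n_4 = (-0.0793, -0.9969)
∠(n_1, n_4) = 118.05°
δ = |180° − 118.05°| = 61.95°
61.95° ≤ 2α = 69.98°  →  valid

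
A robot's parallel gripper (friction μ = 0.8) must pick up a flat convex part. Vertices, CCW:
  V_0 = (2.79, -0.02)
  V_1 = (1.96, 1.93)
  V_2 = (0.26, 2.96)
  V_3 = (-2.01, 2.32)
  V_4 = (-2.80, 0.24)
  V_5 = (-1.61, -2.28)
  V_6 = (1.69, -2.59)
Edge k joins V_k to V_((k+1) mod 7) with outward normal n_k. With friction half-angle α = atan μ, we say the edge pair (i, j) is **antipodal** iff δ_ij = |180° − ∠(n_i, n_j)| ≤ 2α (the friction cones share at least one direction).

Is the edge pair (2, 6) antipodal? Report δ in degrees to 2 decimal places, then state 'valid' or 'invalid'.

α = atan 0.8 = 38.66°;  2α = 77.32°
edge 2: e_2 = (-2.27, -0.64);  n_2 = (-0.2714, +0.9625)
edge 6: e_6 = (+1.10, +2.57);  n_6 = (+0.9193, -0.3935)
∠(n_2, n_6) = 128.92°
δ = |180° − 128.92°| = 51.08°
51.08° ≤ 2α = 77.32°  →  valid

δ = 51.08°, valid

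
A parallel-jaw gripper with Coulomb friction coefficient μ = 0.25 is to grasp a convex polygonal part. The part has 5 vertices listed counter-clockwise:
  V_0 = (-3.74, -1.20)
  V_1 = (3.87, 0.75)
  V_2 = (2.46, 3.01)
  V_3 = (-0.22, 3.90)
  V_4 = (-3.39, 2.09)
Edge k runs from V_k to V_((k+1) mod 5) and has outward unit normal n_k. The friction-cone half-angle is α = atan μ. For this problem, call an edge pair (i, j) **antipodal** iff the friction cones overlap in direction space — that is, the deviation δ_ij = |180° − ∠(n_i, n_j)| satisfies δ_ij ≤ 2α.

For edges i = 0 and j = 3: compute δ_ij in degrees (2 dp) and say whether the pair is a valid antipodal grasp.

δ = 15.35°, valid

α = atan 0.25 = 14.04°;  2α = 28.07°
edge 0: e_0 = (+7.61, +1.95);  n_0 = (+0.2482, -0.9687)
edge 3: e_3 = (-3.17, -1.81);  n_3 = (-0.4958, +0.8684)
∠(n_0, n_3) = 164.65°
δ = |180° − 164.65°| = 15.35°
15.35° ≤ 2α = 28.07°  →  valid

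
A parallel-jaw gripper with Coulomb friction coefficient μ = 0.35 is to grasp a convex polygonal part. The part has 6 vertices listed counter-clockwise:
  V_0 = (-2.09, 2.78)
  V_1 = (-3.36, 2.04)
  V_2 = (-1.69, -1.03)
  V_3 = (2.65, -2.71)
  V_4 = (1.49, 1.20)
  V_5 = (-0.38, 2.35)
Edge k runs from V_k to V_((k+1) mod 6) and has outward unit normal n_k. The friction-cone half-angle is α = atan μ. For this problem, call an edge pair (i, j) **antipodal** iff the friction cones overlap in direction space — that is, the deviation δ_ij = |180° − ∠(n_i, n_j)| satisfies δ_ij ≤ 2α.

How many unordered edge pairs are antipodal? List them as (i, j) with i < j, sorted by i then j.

α = atan 0.35 = 19.29°;  2α = 38.58°
n_0 = (-0.5034, +0.8640)
n_1 = (-0.8784, -0.4778)
n_2 = (-0.3610, -0.9326)
n_3 = (+0.9587, +0.2844)
n_4 = (+0.5238, +0.8518)
n_5 = (+0.2439, +0.9698)
  (0,1): δ = 91.68°  ·
  (0,2): δ = 51.39°  ·
  (0,3): δ = 76.30°  ·
  (0,4): δ = 118.18°  ·
  (0,5): δ = 135.66°  ·
  (1,2): δ = 139.71°  ·
  (1,3): δ = 12.02°  ✓
  (1,4): δ = 29.86°  ✓
  (1,5): δ = 47.34°  ·
  (2,3): δ = 52.31°  ·
  (2,4): δ = 10.43°  ✓
  (2,5): δ = 7.05°  ✓
  (3,4): δ = 138.11°  ·
  (3,5): δ = 120.64°  ·
  (4,5): δ = 162.52°  ·
antipodal pairs: 4

count = 4; pairs: (1,3), (1,4), (2,4), (2,5)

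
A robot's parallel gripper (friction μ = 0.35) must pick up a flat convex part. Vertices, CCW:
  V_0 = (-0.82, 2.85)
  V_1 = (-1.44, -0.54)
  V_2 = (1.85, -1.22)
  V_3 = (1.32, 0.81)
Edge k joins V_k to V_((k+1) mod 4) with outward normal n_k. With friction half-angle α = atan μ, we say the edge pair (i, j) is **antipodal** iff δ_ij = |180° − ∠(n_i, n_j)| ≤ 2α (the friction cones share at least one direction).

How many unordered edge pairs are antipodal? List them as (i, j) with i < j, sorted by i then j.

count = 2; pairs: (0,2), (1,3)

α = atan 0.35 = 19.29°;  2α = 38.58°
n_0 = (-0.9837, +0.1799)
n_1 = (-0.2024, -0.9793)
n_2 = (+0.9676, +0.2526)
n_3 = (+0.6900, +0.7238)
  (0,1): δ = 91.31°  ·
  (0,2): δ = 25.00°  ✓
  (0,3): δ = 56.73°  ·
  (1,2): δ = 63.69°  ·
  (1,3): δ = 31.95°  ✓
  (2,3): δ = 148.26°  ·
antipodal pairs: 2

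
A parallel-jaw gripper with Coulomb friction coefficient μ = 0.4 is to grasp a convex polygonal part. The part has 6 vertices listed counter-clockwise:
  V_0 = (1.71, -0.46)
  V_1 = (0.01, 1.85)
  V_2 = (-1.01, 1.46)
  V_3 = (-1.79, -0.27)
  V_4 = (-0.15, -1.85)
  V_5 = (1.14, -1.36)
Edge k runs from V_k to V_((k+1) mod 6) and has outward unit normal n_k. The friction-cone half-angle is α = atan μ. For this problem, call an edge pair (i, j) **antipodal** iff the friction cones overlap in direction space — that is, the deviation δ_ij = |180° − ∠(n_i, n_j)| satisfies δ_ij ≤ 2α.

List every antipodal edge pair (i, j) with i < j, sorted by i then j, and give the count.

count = 4; pairs: (0,3), (1,4), (1,5), (2,5)

α = atan 0.4 = 21.80°;  2α = 43.60°
n_0 = (+0.8054, +0.5927)
n_1 = (-0.3571, +0.9341)
n_2 = (-0.9116, +0.4110)
n_3 = (-0.6938, -0.7202)
n_4 = (+0.3551, -0.9348)
n_5 = (+0.8448, -0.5351)
  (0,1): δ = 105.43°  ·
  (0,2): δ = 60.62°  ·
  (0,3): δ = 9.72°  ✓
  (0,4): δ = 74.45°  ·
  (0,5): δ = 111.30°  ·
  (1,2): δ = 135.19°  ·
  (1,3): δ = 64.86°  ·
  (1,4): δ = 0.13°  ✓
  (1,5): δ = 36.73°  ✓
  (2,3): δ = 109.66°  ·
  (2,4): δ = 44.93°  ·
  (2,5): δ = 8.08°  ✓
  (3,4): δ = 115.27°  ·
  (3,5): δ = 78.41°  ·
  (4,5): δ = 143.15°  ·
antipodal pairs: 4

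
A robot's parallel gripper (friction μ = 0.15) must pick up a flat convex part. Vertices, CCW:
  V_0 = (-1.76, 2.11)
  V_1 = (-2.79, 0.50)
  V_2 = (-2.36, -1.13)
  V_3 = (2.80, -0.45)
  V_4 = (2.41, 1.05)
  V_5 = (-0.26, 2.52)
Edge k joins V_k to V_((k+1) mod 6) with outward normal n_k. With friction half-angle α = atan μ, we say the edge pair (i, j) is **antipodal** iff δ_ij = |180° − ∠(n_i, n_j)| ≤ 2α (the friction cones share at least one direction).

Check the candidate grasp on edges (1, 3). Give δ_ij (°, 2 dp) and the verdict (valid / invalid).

δ = 0.20°, valid

α = atan 0.15 = 8.53°;  2α = 17.06°
edge 1: e_1 = (+0.43, -1.63);  n_1 = (-0.9669, -0.2551)
edge 3: e_3 = (-0.39, +1.50);  n_3 = (+0.9678, +0.2516)
∠(n_1, n_3) = 179.80°
δ = |180° − 179.80°| = 0.20°
0.20° ≤ 2α = 17.06°  →  valid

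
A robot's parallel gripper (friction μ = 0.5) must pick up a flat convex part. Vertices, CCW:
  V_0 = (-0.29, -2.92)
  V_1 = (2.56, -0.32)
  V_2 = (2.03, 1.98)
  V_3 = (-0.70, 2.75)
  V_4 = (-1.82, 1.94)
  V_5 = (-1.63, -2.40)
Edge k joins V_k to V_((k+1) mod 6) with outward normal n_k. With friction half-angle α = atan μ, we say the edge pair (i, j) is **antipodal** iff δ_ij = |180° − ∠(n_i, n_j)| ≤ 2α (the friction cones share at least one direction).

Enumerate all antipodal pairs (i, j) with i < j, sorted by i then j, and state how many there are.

count = 4; pairs: (0,3), (0,4), (1,4), (2,5)

α = atan 0.5 = 26.57°;  2α = 53.13°
n_0 = (+0.6740, -0.7388)
n_1 = (+0.9745, +0.2246)
n_2 = (+0.2715, +0.9624)
n_3 = (-0.5860, +0.8103)
n_4 = (-0.9990, -0.0437)
n_5 = (-0.3618, -0.9323)
  (0,1): δ = 119.40°  ·
  (0,2): δ = 58.12°  ·
  (0,3): δ = 6.50°  ✓
  (0,4): δ = 50.13°  ✓
  (0,5): δ = 116.42°  ·
  (1,2): δ = 118.73°  ·
  (1,3): δ = 67.10°  ·
  (1,4): δ = 10.47°  ✓
  (1,5): δ = 55.81°  ·
  (2,3): δ = 128.37°  ·
  (2,4): δ = 71.74°  ·
  (2,5): δ = 5.46°  ✓
  (3,4): δ = 123.37°  ·
  (3,5): δ = 57.08°  ·
  (4,5): δ = 113.72°  ·
antipodal pairs: 4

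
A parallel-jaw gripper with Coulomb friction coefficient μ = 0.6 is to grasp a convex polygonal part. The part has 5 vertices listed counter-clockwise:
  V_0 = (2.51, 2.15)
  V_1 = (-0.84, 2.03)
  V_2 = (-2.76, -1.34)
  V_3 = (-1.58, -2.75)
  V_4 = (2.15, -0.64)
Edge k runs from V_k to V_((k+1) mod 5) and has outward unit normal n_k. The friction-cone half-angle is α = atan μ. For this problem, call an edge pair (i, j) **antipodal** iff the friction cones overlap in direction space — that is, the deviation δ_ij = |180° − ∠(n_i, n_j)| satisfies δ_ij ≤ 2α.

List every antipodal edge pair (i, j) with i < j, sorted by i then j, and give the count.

count = 5; pairs: (0,2), (0,3), (1,3), (1,4), (2,4)

α = atan 0.6 = 30.96°;  2α = 61.93°
n_0 = (-0.0358, +0.9994)
n_1 = (-0.8689, +0.4950)
n_2 = (-0.7669, -0.6418)
n_3 = (+0.4924, -0.8704)
n_4 = (+0.9918, -0.1280)
  (0,1): δ = 121.72°  ·
  (0,2): δ = 52.13°  ✓
  (0,3): δ = 27.44°  ✓
  (0,4): δ = 80.60°  ·
  (1,2): δ = 110.40°  ·
  (1,3): δ = 30.83°  ✓
  (1,4): δ = 22.32°  ✓
  (2,3): δ = 100.43°  ·
  (2,4): δ = 47.28°  ✓
  (3,4): δ = 126.85°  ·
antipodal pairs: 5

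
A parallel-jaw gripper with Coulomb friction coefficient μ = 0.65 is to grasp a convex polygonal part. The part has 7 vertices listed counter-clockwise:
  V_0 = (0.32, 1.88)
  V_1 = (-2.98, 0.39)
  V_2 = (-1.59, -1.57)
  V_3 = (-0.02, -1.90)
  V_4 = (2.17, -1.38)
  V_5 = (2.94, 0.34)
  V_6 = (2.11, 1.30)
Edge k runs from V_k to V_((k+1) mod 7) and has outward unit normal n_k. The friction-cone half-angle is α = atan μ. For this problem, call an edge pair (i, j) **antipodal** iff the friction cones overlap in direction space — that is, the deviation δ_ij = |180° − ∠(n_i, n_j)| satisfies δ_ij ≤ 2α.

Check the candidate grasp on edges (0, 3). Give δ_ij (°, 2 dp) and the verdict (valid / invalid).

α = atan 0.65 = 33.02°;  2α = 66.05°
edge 0: e_0 = (-3.30, -1.49);  n_0 = (-0.4115, +0.9114)
edge 3: e_3 = (+2.19, +0.52);  n_3 = (+0.2310, -0.9729)
∠(n_0, n_3) = 169.06°
δ = |180° − 169.06°| = 10.94°
10.94° ≤ 2α = 66.05°  →  valid

δ = 10.94°, valid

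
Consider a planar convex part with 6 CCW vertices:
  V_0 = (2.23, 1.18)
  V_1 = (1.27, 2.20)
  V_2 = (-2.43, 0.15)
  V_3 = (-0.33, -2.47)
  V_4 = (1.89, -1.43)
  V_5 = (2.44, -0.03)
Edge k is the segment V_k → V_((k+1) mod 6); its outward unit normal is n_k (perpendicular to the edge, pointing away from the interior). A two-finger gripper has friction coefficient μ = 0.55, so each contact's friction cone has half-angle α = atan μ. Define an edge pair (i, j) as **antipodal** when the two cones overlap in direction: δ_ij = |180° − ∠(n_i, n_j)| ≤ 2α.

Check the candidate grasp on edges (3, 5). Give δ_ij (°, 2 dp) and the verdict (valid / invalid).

δ = 105.26°, invalid

α = atan 0.55 = 28.81°;  2α = 57.62°
edge 3: e_3 = (+2.22, +1.04);  n_3 = (+0.4242, -0.9056)
edge 5: e_5 = (-0.21, +1.21);  n_5 = (+0.9853, +0.1710)
∠(n_3, n_5) = 74.74°
δ = |180° − 74.74°| = 105.26°
105.26° > 2α = 57.62°  →  invalid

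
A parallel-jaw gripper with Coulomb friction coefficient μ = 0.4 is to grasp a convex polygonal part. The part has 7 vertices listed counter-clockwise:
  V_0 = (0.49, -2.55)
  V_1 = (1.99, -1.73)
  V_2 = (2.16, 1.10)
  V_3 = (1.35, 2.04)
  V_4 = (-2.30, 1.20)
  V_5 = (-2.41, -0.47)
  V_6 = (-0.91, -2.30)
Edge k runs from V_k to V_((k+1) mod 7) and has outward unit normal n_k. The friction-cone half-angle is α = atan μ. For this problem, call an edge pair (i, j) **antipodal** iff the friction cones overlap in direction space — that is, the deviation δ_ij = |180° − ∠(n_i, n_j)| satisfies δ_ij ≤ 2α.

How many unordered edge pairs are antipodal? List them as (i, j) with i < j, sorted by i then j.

α = atan 0.4 = 21.80°;  2α = 43.60°
n_0 = (+0.4797, -0.8774)
n_1 = (+0.9982, -0.0600)
n_2 = (+0.7575, +0.6528)
n_3 = (-0.2243, +0.9745)
n_4 = (-0.9978, +0.0657)
n_5 = (-0.7734, -0.6339)
n_6 = (-0.1758, -0.9844)
  (0,1): δ = 122.10°  ·
  (0,2): δ = 77.91°  ·
  (0,3): δ = 15.70°  ✓
  (0,4): δ = 57.57°  ·
  (0,5): δ = 100.68°  ·
  (0,6): δ = 141.21°  ·
  (1,2): δ = 135.81°  ·
  (1,3): δ = 73.60°  ·
  (1,4): δ = 0.33°  ✓
  (1,5): δ = 42.78°  ✓
  (1,6): δ = 83.31°  ·
  (2,3): δ = 117.79°  ·
  (2,4): δ = 44.52°  ·
  (2,5): δ = 1.41°  ✓
  (2,6): δ = 39.12°  ✓
  (3,4): δ = 106.73°  ·
  (3,5): δ = 63.62°  ·
  (3,6): δ = 23.08°  ✓
  (4,5): δ = 136.89°  ·
  (4,6): δ = 96.36°  ·
  (5,6): δ = 139.47°  ·
antipodal pairs: 6

count = 6; pairs: (0,3), (1,4), (1,5), (2,5), (2,6), (3,6)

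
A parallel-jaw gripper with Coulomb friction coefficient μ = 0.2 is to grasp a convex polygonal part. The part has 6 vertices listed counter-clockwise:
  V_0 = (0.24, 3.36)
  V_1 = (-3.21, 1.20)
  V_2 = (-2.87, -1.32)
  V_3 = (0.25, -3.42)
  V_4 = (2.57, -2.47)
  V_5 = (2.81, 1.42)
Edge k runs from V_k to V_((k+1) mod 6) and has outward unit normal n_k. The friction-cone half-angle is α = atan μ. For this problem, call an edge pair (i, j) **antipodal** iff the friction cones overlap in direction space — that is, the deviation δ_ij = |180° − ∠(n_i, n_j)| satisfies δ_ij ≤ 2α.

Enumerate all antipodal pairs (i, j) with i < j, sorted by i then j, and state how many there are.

α = atan 0.2 = 11.31°;  2α = 22.62°
n_0 = (-0.5307, +0.8476)
n_1 = (-0.9910, -0.1337)
n_2 = (-0.5584, -0.8296)
n_3 = (+0.3789, -0.9254)
n_4 = (+0.9981, -0.0616)
n_5 = (+0.6025, +0.7981)
  (0,1): δ = 114.37°  ·
  (0,2): δ = 65.99°  ·
  (0,3): δ = 9.78°  ✓
  (0,4): δ = 54.42°  ·
  (0,5): δ = 110.90°  ·
  (1,2): δ = 131.63°  ·
  (1,3): δ = 75.42°  ·
  (1,4): δ = 11.21°  ✓
  (1,5): δ = 45.27°  ·
  (2,3): δ = 123.79°  ·
  (2,4): δ = 59.59°  ·
  (2,5): δ = 3.10°  ✓
  (3,4): δ = 115.80°  ·
  (3,5): δ = 59.32°  ·
  (4,5): δ = 123.52°  ·
antipodal pairs: 3

count = 3; pairs: (0,3), (1,4), (2,5)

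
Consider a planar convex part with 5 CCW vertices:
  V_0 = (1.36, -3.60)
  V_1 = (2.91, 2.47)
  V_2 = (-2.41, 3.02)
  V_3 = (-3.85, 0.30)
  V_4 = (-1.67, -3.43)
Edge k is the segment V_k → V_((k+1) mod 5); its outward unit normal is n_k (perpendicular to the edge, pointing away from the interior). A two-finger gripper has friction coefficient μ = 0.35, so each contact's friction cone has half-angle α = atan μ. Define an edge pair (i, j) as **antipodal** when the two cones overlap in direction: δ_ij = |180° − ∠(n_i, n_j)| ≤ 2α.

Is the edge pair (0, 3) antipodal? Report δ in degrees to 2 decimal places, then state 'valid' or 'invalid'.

δ = 44.63°, invalid

α = atan 0.35 = 19.29°;  2α = 38.58°
edge 0: e_0 = (+1.55, +6.07);  n_0 = (+0.9689, -0.2474)
edge 3: e_3 = (+2.18, -3.73);  n_3 = (-0.8634, -0.5046)
∠(n_0, n_3) = 135.37°
δ = |180° − 135.37°| = 44.63°
44.63° > 2α = 38.58°  →  invalid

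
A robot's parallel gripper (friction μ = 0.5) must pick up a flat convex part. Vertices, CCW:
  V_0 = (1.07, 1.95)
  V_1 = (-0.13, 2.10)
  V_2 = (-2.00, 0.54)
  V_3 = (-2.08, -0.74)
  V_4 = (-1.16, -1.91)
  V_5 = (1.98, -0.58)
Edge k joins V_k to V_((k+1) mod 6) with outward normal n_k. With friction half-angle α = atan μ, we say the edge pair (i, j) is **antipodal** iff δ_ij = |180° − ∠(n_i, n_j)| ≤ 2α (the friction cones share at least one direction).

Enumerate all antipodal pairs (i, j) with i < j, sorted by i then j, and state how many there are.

α = atan 0.5 = 26.57°;  2α = 53.13°
n_0 = (+0.1240, +0.9923)
n_1 = (-0.6406, +0.7679)
n_2 = (-0.9981, +0.0624)
n_3 = (-0.7861, -0.6181)
n_4 = (+0.3900, -0.9208)
n_5 = (+0.9410, +0.3385)
  (0,1): δ = 133.04°  ·
  (0,2): δ = 86.45°  ·
  (0,3): δ = 44.70°  ✓
  (0,4): δ = 30.08°  ✓
  (0,5): δ = 116.91°  ·
  (1,2): δ = 133.41°  ·
  (1,3): δ = 91.66°  ·
  (1,4): δ = 16.88°  ✓
  (1,5): δ = 69.95°  ·
  (2,3): δ = 138.24°  ·
  (2,4): δ = 63.47°  ·
  (2,5): δ = 23.36°  ✓
  (3,4): δ = 105.22°  ·
  (3,5): δ = 18.40°  ✓
  (4,5): δ = 93.17°  ·
antipodal pairs: 5

count = 5; pairs: (0,3), (0,4), (1,4), (2,5), (3,5)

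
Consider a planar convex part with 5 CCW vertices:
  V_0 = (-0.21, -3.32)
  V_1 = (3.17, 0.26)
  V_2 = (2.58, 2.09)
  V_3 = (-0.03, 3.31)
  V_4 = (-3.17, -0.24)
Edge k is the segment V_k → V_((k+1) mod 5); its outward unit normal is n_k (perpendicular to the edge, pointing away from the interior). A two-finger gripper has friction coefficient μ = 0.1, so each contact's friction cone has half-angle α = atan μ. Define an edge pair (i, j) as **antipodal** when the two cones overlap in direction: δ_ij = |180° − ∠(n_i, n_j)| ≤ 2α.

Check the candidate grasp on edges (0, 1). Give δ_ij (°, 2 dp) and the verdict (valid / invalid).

δ = 118.78°, invalid

α = atan 0.1 = 5.71°;  2α = 11.42°
edge 0: e_0 = (+3.38, +3.58);  n_0 = (+0.7271, -0.6865)
edge 1: e_1 = (-0.59, +1.83);  n_1 = (+0.9518, +0.3069)
∠(n_0, n_1) = 61.22°
δ = |180° − 61.22°| = 118.78°
118.78° > 2α = 11.42°  →  invalid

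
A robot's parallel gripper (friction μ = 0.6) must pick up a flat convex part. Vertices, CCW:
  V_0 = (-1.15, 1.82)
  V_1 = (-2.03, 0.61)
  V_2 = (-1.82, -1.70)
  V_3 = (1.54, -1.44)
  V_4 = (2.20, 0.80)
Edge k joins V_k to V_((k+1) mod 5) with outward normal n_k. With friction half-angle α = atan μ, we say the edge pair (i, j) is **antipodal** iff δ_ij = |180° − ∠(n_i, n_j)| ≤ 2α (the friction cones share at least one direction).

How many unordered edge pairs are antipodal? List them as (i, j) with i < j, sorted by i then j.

α = atan 0.6 = 30.96°;  2α = 61.93°
n_0 = (-0.8087, +0.5882)
n_1 = (-0.9959, -0.0905)
n_2 = (+0.0772, -0.9970)
n_3 = (+0.9592, -0.2826)
n_4 = (+0.2913, +0.9566)
  (0,1): δ = 138.78°  ·
  (0,2): δ = 49.55°  ✓
  (0,3): δ = 19.61°  ✓
  (0,4): δ = 109.09°  ·
  (1,2): δ = 90.77°  ·
  (1,3): δ = 21.61°  ✓
  (1,4): δ = 67.87°  ·
  (2,3): δ = 110.84°  ·
  (2,4): δ = 21.36°  ✓
  (3,4): δ = 90.52°  ·
antipodal pairs: 4

count = 4; pairs: (0,2), (0,3), (1,3), (2,4)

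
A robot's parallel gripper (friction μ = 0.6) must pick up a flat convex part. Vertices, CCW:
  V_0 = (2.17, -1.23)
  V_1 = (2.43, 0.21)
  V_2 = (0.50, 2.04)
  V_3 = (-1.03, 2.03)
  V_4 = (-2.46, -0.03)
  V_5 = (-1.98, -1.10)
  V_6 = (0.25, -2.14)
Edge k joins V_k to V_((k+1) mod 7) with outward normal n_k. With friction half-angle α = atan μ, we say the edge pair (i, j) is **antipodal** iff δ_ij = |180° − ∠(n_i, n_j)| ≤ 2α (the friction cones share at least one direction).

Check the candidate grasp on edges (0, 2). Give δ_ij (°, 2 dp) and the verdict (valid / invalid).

δ = 79.39°, invalid

α = atan 0.6 = 30.96°;  2α = 61.93°
edge 0: e_0 = (+0.26, +1.44);  n_0 = (+0.9841, -0.1777)
edge 2: e_2 = (-1.53, -0.01);  n_2 = (-0.0065, +1.0000)
∠(n_0, n_2) = 100.61°
δ = |180° − 100.61°| = 79.39°
79.39° > 2α = 61.93°  →  invalid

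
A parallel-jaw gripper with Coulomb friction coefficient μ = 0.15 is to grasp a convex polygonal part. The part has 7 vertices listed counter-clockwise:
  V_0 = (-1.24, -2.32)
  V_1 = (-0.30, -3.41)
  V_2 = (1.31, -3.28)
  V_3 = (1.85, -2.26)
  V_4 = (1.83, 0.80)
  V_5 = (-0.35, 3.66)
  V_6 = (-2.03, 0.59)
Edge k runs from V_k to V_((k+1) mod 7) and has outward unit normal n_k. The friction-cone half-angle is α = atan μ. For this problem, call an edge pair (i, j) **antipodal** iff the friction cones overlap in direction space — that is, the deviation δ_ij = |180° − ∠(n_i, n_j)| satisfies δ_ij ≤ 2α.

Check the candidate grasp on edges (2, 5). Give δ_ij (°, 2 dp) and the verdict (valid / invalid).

α = atan 0.15 = 8.53°;  2α = 17.06°
edge 2: e_2 = (+0.54, +1.02);  n_2 = (+0.8838, -0.4679)
edge 5: e_5 = (-1.68, -3.07);  n_5 = (-0.8772, +0.4801)
∠(n_2, n_5) = 179.21°
δ = |180° − 179.21°| = 0.79°
0.79° ≤ 2α = 17.06°  →  valid

δ = 0.79°, valid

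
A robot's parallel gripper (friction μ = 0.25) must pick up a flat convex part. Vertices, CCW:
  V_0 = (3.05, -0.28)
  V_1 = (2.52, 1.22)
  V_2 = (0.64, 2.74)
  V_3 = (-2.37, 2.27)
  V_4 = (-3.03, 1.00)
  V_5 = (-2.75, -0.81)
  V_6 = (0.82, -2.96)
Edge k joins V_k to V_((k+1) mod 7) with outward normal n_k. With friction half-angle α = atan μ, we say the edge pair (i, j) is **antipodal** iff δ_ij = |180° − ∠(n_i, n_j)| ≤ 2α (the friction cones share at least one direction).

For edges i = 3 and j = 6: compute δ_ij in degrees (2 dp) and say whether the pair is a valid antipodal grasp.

δ = 12.30°, valid

α = atan 0.25 = 14.04°;  2α = 28.07°
edge 3: e_3 = (-0.66, -1.27);  n_3 = (-0.8873, +0.4611)
edge 6: e_6 = (+2.23, +2.68);  n_6 = (+0.7687, -0.6396)
∠(n_3, n_6) = 167.70°
δ = |180° − 167.70°| = 12.30°
12.30° ≤ 2α = 28.07°  →  valid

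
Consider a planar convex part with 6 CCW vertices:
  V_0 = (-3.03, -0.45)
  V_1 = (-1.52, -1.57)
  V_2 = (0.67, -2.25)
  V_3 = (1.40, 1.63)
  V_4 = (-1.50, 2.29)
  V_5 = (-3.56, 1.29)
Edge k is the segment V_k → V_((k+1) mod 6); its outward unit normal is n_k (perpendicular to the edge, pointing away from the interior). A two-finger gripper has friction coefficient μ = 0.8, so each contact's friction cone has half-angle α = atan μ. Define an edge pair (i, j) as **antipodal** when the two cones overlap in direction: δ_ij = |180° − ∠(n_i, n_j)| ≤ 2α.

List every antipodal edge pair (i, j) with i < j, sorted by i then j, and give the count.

count = 8; pairs: (0,2), (0,3), (0,4), (1,3), (1,4), (2,4), (2,5), (3,5)

α = atan 0.8 = 38.66°;  2α = 77.32°
n_0 = (-0.5957, -0.8032)
n_1 = (-0.2965, -0.9550)
n_2 = (+0.9828, -0.1849)
n_3 = (+0.2219, +0.9751)
n_4 = (-0.4367, +0.8996)
n_5 = (-0.9566, -0.2914)
  (0,1): δ = 160.68°  ·
  (0,2): δ = 64.09°  ✓
  (0,3): δ = 23.74°  ✓
  (0,4): δ = 62.46°  ✓
  (0,5): δ = 143.51°  ·
  (1,2): δ = 83.41°  ·
  (1,3): δ = 4.43°  ✓
  (1,4): δ = 43.14°  ✓
  (1,5): δ = 124.19°  ·
  (2,3): δ = 92.17°  ·
  (2,4): δ = 53.45°  ✓
  (2,5): δ = 27.60°  ✓
  (3,4): δ = 141.29°  ·
  (3,5): δ = 60.24°  ✓
  (4,5): δ = 98.95°  ·
antipodal pairs: 8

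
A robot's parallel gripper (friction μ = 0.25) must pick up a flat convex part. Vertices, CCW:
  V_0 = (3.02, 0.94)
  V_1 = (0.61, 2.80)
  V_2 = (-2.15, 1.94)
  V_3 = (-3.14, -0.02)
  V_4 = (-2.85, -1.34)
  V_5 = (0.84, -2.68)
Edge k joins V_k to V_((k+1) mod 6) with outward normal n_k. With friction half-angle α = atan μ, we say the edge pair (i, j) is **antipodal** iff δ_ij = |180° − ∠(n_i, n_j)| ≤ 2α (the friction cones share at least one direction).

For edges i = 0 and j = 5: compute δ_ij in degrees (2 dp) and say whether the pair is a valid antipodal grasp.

α = atan 0.25 = 14.04°;  2α = 28.07°
edge 0: e_0 = (-2.41, +1.86);  n_0 = (+0.6110, +0.7916)
edge 5: e_5 = (+2.18, +3.62);  n_5 = (+0.8567, -0.5159)
∠(n_0, n_5) = 83.40°
δ = |180° − 83.40°| = 96.60°
96.60° > 2α = 28.07°  →  invalid

δ = 96.60°, invalid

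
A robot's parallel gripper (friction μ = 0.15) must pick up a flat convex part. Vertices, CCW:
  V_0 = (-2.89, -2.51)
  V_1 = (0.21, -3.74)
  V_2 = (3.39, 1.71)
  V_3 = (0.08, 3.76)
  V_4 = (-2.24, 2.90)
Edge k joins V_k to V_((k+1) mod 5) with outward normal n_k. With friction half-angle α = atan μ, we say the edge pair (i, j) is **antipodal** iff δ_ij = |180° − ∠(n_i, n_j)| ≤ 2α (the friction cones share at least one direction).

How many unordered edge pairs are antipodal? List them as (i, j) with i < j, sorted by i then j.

count = 1; pairs: (0,2)

α = atan 0.15 = 8.53°;  2α = 17.06°
n_0 = (-0.3688, -0.9295)
n_1 = (+0.8637, -0.5040)
n_2 = (+0.5265, +0.8502)
n_3 = (-0.3476, +0.9377)
n_4 = (-0.9929, +0.1193)
  (0,1): δ = 98.62°  ·
  (0,2): δ = 10.13°  ✓
  (0,3): δ = 41.98°  ·
  (0,4): δ = 104.79°  ·
  (1,2): δ = 91.51°  ·
  (1,3): δ = 39.40°  ·
  (1,4): δ = 23.41°  ·
  (2,3): δ = 127.89°  ·
  (2,4): δ = 65.08°  ·
  (3,4): δ = 117.19°  ·
antipodal pairs: 1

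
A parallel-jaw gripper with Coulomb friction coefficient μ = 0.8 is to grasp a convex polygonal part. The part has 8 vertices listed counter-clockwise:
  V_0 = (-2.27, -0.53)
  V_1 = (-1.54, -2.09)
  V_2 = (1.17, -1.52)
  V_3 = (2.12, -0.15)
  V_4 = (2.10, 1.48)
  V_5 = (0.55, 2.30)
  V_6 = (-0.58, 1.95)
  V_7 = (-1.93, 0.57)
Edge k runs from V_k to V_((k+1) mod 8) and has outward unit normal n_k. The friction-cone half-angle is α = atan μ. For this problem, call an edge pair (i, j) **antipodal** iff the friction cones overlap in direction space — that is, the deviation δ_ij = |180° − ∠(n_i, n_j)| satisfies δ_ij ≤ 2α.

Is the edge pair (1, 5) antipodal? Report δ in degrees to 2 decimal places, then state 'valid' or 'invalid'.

α = atan 0.8 = 38.66°;  2α = 77.32°
edge 1: e_1 = (+2.71, +0.57);  n_1 = (+0.2058, -0.9786)
edge 5: e_5 = (-1.13, -0.35);  n_5 = (-0.2959, +0.9552)
∠(n_1, n_5) = 174.67°
δ = |180° − 174.67°| = 5.33°
5.33° ≤ 2α = 77.32°  →  valid

δ = 5.33°, valid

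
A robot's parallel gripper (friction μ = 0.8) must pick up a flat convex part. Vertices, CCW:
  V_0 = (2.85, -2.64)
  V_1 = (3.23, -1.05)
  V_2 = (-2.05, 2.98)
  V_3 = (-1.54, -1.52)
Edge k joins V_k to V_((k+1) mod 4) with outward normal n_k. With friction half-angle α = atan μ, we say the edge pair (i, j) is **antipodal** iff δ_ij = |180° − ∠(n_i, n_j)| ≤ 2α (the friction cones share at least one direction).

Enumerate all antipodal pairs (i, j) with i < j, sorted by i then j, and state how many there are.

count = 3; pairs: (0,2), (1,2), (1,3)

α = atan 0.8 = 38.66°;  2α = 77.32°
n_0 = (+0.9726, -0.2324)
n_1 = (+0.6067, +0.7949)
n_2 = (-0.9936, -0.1126)
n_3 = (-0.2472, -0.9690)
  (0,1): δ = 113.91°  ·
  (0,2): δ = 19.91°  ✓
  (0,3): δ = 89.13°  ·
  (1,2): δ = 46.18°  ✓
  (1,3): δ = 23.04°  ✓
  (2,3): δ = 110.78°  ·
antipodal pairs: 3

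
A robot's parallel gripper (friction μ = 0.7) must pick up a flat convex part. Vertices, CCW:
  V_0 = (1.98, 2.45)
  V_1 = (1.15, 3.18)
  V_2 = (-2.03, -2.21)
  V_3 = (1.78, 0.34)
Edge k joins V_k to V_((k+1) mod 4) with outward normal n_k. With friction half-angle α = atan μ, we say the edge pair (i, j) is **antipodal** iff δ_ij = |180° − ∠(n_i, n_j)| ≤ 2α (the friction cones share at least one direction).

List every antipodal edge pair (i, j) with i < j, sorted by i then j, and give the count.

count = 2; pairs: (1,2), (1,3)

α = atan 0.7 = 34.99°;  2α = 69.98°
n_0 = (+0.6604, +0.7509)
n_1 = (-0.8613, +0.5081)
n_2 = (+0.5562, -0.8310)
n_3 = (+0.9955, -0.0944)
  (0,1): δ = 79.21°  ·
  (0,2): δ = 75.13°  ·
  (0,3): δ = 125.92°  ·
  (1,2): δ = 25.67°  ✓
  (1,3): δ = 25.13°  ✓
  (2,3): δ = 129.21°  ·
antipodal pairs: 2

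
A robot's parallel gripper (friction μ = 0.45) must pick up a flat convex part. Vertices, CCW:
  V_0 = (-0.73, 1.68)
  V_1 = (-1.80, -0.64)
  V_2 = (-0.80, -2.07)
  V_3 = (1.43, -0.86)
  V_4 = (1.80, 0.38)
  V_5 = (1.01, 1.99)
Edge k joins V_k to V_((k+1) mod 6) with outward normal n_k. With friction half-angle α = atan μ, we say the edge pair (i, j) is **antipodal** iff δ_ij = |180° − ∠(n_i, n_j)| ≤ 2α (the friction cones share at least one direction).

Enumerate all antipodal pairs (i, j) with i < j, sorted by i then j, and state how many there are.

count = 4; pairs: (0,2), (0,3), (1,4), (2,5)

α = atan 0.45 = 24.23°;  2α = 48.46°
n_0 = (-0.9081, +0.4188)
n_1 = (-0.8195, -0.5731)
n_2 = (+0.4769, -0.8789)
n_3 = (+0.9583, -0.2859)
n_4 = (+0.8977, +0.4405)
n_5 = (-0.1754, +0.9845)
  (0,1): δ = 120.28°  ·
  (0,2): δ = 36.76°  ✓
  (0,3): δ = 8.15°  ✓
  (0,4): δ = 50.90°  ·
  (0,5): δ = 124.86°  ·
  (1,2): δ = 96.48°  ·
  (1,3): δ = 51.58°  ·
  (1,4): δ = 8.83°  ✓
  (1,5): δ = 65.14°  ·
  (2,3): δ = 135.10°  ·
  (2,4): δ = 92.35°  ·
  (2,5): δ = 18.38°  ✓
  (3,4): δ = 137.25°  ·
  (3,5): δ = 63.28°  ·
  (4,5): δ = 106.03°  ·
antipodal pairs: 4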